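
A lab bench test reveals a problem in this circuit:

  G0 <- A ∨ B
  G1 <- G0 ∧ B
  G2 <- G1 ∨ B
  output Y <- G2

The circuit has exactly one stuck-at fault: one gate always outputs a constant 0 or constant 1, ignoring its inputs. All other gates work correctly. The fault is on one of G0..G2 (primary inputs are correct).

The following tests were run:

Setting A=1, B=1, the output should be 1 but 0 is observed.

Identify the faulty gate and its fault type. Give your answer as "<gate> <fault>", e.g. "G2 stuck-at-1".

Fault-free values for test 1 (A=1, B=1): G0=1, G1=1, G2=1, giving Y=1. Observed 0.
Test 1: faults giving observed 0 are {G2 stuck-at-0}.
Only G2 stuck-at-0 is consistent with every test.

G2 stuck-at-0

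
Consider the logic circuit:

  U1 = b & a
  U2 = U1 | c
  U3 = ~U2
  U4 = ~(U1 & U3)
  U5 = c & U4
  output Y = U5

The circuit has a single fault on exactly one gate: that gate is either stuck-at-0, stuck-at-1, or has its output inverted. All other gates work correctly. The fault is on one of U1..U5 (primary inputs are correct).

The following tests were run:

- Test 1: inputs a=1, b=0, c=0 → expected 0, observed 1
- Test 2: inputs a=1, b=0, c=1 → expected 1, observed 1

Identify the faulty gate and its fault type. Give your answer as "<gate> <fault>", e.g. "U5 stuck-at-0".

U5 stuck-at-1

Fault-free values for test 1 (a=1, b=0, c=0): U1=0, U2=0, U3=1, U4=1, U5=0, giving Y=0. Observed 1.
Test 1: faults giving observed 1 are {U5 stuck-at-1, U5 inverted output}.
Test 2 (a=1, b=0, c=1): fault-free U1=0, U2=1, U3=0, U4=1, U5=1 → 1; observed 1. Eliminates U5 inverted output.
Only U5 stuck-at-1 is consistent with every test.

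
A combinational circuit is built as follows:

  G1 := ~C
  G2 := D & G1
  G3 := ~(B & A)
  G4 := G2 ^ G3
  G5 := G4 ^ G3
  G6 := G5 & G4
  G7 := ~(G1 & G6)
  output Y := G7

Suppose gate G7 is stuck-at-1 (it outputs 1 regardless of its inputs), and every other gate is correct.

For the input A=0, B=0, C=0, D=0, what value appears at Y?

1

Propagate with G7 forced: G1=1, G2=0, G3=1, G4=1, G5=0, G6=0, G7=1 [stuck-at-1].
So Y = 1. (Same as the fault-free value — the fault is masked on this input.)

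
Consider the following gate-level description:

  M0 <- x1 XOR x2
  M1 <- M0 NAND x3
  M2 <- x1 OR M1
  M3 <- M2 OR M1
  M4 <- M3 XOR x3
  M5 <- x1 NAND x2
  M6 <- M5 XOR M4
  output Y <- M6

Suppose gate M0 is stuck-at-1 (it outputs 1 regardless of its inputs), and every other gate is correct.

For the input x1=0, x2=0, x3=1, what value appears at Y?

0

Propagate with M0 forced: M0=1 [stuck-at-1], M1=0, M2=0, M3=0, M4=1, M5=1, M6=0.
So Y = 0. (Without the fault it would be 1.)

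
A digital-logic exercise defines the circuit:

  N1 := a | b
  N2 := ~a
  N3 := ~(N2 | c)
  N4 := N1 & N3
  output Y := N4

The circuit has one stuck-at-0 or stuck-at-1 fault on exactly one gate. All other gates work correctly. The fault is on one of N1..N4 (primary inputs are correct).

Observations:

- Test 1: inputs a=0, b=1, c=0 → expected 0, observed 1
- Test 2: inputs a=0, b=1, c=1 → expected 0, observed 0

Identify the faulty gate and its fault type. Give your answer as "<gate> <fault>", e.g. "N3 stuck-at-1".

N2 stuck-at-0

Fault-free values for test 1 (a=0, b=1, c=0): N1=1, N2=1, N3=0, N4=0, giving Y=0. Observed 1.
Test 1: faults giving observed 1 are {N2 stuck-at-0, N3 stuck-at-1, N4 stuck-at-1}.
Test 2 (a=0, b=1, c=1): fault-free N1=1, N2=1, N3=0, N4=0 → 0; observed 0. Eliminates N3 stuck-at-1, N4 stuck-at-1.
Only N2 stuck-at-0 is consistent with every test.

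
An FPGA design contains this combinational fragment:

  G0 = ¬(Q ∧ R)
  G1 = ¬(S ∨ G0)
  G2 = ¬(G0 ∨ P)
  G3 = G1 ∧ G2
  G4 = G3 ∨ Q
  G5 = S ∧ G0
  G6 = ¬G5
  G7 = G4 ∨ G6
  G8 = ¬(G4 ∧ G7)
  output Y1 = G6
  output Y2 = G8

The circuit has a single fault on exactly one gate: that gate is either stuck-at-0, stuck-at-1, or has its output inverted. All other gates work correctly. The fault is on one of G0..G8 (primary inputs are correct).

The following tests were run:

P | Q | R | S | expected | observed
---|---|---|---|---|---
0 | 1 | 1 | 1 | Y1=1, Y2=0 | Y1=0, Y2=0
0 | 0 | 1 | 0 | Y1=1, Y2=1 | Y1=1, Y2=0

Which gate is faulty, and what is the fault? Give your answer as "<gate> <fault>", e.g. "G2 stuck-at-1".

G0 inverted output

Fault-free values for test 1 (P=0, Q=1, R=1, S=1): G0=0, G1=0, G2=1, G3=0, G4=1, G5=0, G6=1, G7=1, G8=0, giving Y1=1, Y2=0. Observed Y1=0, Y2=0.
Test 1: faults giving observed Y1=0, Y2=0 are {G0 stuck-at-1, G0 inverted output, G5 stuck-at-1, G5 inverted output, G6 stuck-at-0, G6 inverted output}.
Test 2 (P=0, Q=0, R=1, S=0): fault-free G0=1, G1=0, G2=0, G3=0, G4=0, G5=0, G6=1, G7=1, G8=1 → Y1=1, Y2=1; observed Y1=1, Y2=0. Eliminates G0 stuck-at-1, G5 stuck-at-1, G5 inverted output, G6 stuck-at-0, G6 inverted output.
Only G0 inverted output is consistent with every test.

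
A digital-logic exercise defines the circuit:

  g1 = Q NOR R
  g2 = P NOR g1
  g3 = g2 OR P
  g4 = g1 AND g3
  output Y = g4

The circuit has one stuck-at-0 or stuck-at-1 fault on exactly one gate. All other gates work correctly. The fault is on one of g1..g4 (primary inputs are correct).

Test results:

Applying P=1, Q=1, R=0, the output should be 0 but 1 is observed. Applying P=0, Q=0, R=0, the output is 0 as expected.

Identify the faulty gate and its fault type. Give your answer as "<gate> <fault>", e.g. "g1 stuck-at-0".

Fault-free values for test 1 (P=1, Q=1, R=0): g1=0, g2=0, g3=1, g4=0, giving Y=0. Observed 1.
Test 1: faults giving observed 1 are {g1 stuck-at-1, g4 stuck-at-1}.
Test 2 (P=0, Q=0, R=0): fault-free g1=1, g2=0, g3=0, g4=0 → 0; observed 0. Eliminates g4 stuck-at-1.
Only g1 stuck-at-1 is consistent with every test.

g1 stuck-at-1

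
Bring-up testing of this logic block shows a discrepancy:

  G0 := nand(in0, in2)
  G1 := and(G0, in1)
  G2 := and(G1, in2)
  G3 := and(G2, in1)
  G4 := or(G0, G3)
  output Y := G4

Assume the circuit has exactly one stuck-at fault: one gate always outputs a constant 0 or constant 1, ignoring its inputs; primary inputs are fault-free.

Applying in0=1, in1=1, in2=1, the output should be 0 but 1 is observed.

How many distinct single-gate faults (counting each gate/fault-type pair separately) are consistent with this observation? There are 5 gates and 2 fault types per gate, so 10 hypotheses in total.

Fault-free: G0=0, G1=0, G2=0, G3=0, G4=0 → 0. Observed 1.
  G0 stuck-at-0: output 0 ✗
  G0 stuck-at-1: output 1 ✓
  G1 stuck-at-0: output 0 ✗
  G1 stuck-at-1: output 1 ✓
  G2 stuck-at-0: output 0 ✗
  G2 stuck-at-1: output 1 ✓
  G3 stuck-at-0: output 0 ✗
  G3 stuck-at-1: output 1 ✓
  G4 stuck-at-0: output 0 ✗
  G4 stuck-at-1: output 1 ✓
Consistent faults: {G0 stuck-at-1, G1 stuck-at-1, G2 stuck-at-1, G3 stuck-at-1, G4 stuck-at-1} — 5 in all.

5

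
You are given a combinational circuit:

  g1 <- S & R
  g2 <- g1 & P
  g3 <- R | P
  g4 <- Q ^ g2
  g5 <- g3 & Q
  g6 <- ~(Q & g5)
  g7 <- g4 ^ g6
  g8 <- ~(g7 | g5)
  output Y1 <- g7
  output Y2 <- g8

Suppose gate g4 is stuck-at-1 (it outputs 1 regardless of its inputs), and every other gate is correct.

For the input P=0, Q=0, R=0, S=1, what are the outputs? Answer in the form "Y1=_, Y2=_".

Propagate with g4 forced: g1=0, g2=0, g3=0, g4=1 [stuck-at-1], g5=0, g6=1, g7=0, g8=1.
So the outputs are Y1=0, Y2=1. (Without the fault they would be Y1=1, Y2=0.)

Y1=0, Y2=1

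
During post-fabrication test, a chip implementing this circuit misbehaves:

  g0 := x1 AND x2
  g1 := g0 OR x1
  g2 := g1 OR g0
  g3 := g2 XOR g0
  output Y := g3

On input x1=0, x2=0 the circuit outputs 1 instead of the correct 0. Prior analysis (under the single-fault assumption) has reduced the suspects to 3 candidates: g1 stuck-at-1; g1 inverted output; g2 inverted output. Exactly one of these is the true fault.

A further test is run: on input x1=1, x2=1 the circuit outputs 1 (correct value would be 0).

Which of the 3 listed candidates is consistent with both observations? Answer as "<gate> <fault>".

g2 inverted output

Evaluate each candidate on input x1=1, x2=1:
  g1 stuck-at-1: g0=1, g1=1 [stuck-at-1], g2=1, g3=0 → 0 — eliminated
  g1 inverted output: g0=1, g1=0 [inverted output], g2=1, g3=0 → 0 — eliminated
  g2 inverted output: g0=1, g1=1, g2=0 [inverted output], g3=1 → 1 — matches
Only g2 inverted output reproduces the observed 1.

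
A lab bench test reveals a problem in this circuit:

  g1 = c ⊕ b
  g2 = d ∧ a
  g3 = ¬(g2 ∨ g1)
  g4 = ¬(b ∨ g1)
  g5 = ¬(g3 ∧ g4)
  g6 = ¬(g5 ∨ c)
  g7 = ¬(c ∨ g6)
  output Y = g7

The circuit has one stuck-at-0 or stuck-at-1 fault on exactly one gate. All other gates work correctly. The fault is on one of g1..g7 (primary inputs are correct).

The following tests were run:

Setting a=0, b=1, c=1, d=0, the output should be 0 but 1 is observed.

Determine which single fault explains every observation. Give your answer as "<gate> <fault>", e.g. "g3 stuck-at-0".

g7 stuck-at-1

Fault-free values for test 1 (a=0, b=1, c=1, d=0): g1=0, g2=0, g3=1, g4=0, g5=1, g6=0, g7=0, giving Y=0. Observed 1.
Test 1: faults giving observed 1 are {g7 stuck-at-1}.
Only g7 stuck-at-1 is consistent with every test.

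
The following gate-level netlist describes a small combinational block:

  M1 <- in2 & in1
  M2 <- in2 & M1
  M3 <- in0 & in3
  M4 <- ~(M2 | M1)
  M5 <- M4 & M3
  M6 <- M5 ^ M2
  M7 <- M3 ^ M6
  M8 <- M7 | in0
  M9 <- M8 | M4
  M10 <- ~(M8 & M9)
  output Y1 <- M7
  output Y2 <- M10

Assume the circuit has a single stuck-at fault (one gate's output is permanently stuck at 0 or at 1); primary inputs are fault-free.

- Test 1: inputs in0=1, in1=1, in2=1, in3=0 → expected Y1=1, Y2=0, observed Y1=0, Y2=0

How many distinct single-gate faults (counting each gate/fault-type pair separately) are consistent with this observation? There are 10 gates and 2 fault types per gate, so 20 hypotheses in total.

6

Fault-free: M1=1, M2=1, M3=0, M4=0, M5=0, M6=1, M7=1, M8=1, M9=1, M10=0 → Y1=1, Y2=0. Observed Y1=0, Y2=0.
  M1: stuck-at-0 ✓; others ✗
  M2: stuck-at-0 ✓; others ✗
  M3: stuck-at-1 ✓; others ✗
  M4: none of the 2 fault types match ✗
  M5: stuck-at-1 ✓; others ✗
  M6: stuck-at-0 ✓; others ✗
  M7: stuck-at-0 ✓; others ✗
  M8: none of the 2 fault types match ✗
  M9: none of the 2 fault types match ✗
  M10: none of the 2 fault types match ✗
Consistent faults: {M1 stuck-at-0, M2 stuck-at-0, M3 stuck-at-1, M5 stuck-at-1, M6 stuck-at-0, M7 stuck-at-0} — 6 in all.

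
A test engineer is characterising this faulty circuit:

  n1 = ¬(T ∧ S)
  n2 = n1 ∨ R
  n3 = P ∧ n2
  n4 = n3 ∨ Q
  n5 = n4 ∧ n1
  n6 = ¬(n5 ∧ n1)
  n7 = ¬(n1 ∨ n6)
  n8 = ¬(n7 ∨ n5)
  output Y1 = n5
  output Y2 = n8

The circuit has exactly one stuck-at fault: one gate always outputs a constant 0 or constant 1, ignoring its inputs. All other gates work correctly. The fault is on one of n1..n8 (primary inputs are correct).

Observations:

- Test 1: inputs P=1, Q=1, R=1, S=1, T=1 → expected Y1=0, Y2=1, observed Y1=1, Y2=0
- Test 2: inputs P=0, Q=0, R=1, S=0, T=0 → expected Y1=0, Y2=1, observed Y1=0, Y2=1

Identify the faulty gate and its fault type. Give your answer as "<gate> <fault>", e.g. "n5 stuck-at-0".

n1 stuck-at-1

Fault-free values for test 1 (P=1, Q=1, R=1, S=1, T=1): n1=0, n2=1, n3=1, n4=1, n5=0, n6=1, n7=0, n8=1, giving Y1=0, Y2=1. Observed Y1=1, Y2=0.
Test 1: faults giving observed Y1=1, Y2=0 are {n1 stuck-at-1, n5 stuck-at-1}.
Test 2 (P=0, Q=0, R=1, S=0, T=0): fault-free n1=1, n2=1, n3=0, n4=0, n5=0, n6=1, n7=0, n8=1 → Y1=0, Y2=1; observed Y1=0, Y2=1. Eliminates n5 stuck-at-1.
Only n1 stuck-at-1 is consistent with every test.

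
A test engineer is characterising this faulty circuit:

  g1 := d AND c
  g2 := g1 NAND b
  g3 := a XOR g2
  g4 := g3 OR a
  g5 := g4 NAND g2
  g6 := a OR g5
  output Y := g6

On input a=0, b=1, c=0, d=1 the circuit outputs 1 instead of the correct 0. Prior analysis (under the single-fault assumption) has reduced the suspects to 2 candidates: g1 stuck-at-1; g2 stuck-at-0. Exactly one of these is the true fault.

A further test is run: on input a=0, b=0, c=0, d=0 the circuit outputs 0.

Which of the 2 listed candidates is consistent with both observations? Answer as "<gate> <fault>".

Evaluate each candidate on input a=0, b=0, c=0, d=0:
  g1 stuck-at-1: g1=1 [stuck-at-1], g2=1, g3=1, g4=1, g5=0, g6=0 → 0 — matches
  g2 stuck-at-0: g1=0, g2=0 [stuck-at-0], g3=0, g4=0, g5=1, g6=1 → 1 — eliminated
Only g1 stuck-at-1 reproduces the observed 0.

g1 stuck-at-1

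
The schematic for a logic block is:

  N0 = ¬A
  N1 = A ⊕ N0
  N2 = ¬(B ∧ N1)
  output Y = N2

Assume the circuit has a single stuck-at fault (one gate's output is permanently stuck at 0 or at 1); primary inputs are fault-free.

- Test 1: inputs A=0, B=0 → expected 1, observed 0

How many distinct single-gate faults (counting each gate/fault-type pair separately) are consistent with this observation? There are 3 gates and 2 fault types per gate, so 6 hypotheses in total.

1

Fault-free: N0=1, N1=1, N2=1 → 1. Observed 0.
  N0 stuck-at-0: output 1 ✗
  N0 stuck-at-1: output 1 ✗
  N1 stuck-at-0: output 1 ✗
  N1 stuck-at-1: output 1 ✗
  N2 stuck-at-0: output 0 ✓
  N2 stuck-at-1: output 1 ✗
Consistent faults: {N2 stuck-at-0} — 1 in all.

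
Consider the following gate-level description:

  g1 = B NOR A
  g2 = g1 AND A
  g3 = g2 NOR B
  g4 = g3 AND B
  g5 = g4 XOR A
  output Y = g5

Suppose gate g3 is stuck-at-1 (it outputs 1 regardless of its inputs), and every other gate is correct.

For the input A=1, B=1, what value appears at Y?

Propagate with g3 forced: g1=0, g2=0, g3=1 [stuck-at-1], g4=1, g5=0.
So Y = 0. (Without the fault it would be 1.)

0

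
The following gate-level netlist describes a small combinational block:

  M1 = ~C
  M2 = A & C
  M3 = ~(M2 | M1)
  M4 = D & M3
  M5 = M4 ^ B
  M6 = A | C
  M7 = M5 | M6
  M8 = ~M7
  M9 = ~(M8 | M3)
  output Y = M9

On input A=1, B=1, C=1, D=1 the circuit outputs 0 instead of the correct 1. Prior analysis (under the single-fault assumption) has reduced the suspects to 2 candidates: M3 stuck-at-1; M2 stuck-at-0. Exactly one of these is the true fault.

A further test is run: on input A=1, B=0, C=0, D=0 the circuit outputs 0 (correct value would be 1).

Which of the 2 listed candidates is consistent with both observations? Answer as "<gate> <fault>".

M3 stuck-at-1

Evaluate each candidate on input A=1, B=0, C=0, D=0:
  M3 stuck-at-1: M1=1, M2=0, M3=1 [stuck-at-1], M4=0, M5=0, M6=1, M7=1, M8=0, M9=0 → 0 — matches
  M2 stuck-at-0: M1=1, M2=0 [stuck-at-0], M3=0, M4=0, M5=0, M6=1, M7=1, M8=0, M9=1 → 1 — eliminated
Only M3 stuck-at-1 reproduces the observed 0.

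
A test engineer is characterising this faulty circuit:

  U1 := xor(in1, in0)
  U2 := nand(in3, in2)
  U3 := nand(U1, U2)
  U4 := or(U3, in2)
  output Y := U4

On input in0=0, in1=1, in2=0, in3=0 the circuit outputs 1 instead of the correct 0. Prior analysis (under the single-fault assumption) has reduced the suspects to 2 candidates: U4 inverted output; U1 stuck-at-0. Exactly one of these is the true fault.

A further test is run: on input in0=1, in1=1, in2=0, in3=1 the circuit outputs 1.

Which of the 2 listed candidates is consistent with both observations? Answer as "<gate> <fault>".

Evaluate each candidate on input in0=1, in1=1, in2=0, in3=1:
  U4 inverted output: U1=0, U2=1, U3=1, U4=0 [inverted output] → 0 — eliminated
  U1 stuck-at-0: U1=0 [stuck-at-0], U2=1, U3=1, U4=1 → 1 — matches
Only U1 stuck-at-0 reproduces the observed 1.

U1 stuck-at-0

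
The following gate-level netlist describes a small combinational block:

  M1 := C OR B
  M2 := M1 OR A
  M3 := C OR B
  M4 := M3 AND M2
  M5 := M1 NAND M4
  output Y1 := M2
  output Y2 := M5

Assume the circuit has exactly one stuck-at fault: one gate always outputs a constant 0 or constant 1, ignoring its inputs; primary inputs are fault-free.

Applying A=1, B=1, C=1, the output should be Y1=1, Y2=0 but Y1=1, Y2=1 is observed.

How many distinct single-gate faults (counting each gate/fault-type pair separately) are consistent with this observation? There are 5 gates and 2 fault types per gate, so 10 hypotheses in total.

Fault-free: M1=1, M2=1, M3=1, M4=1, M5=0 → Y1=1, Y2=0. Observed Y1=1, Y2=1.
  M1 stuck-at-0: output Y1=1, Y2=1 ✓
  M1 stuck-at-1: output Y1=1, Y2=0 ✗
  M2 stuck-at-0: output Y1=0, Y2=1 ✗
  M2 stuck-at-1: output Y1=1, Y2=0 ✗
  M3 stuck-at-0: output Y1=1, Y2=1 ✓
  M3 stuck-at-1: output Y1=1, Y2=0 ✗
  M4 stuck-at-0: output Y1=1, Y2=1 ✓
  M4 stuck-at-1: output Y1=1, Y2=0 ✗
  M5 stuck-at-0: output Y1=1, Y2=0 ✗
  M5 stuck-at-1: output Y1=1, Y2=1 ✓
Consistent faults: {M1 stuck-at-0, M3 stuck-at-0, M4 stuck-at-0, M5 stuck-at-1} — 4 in all.

4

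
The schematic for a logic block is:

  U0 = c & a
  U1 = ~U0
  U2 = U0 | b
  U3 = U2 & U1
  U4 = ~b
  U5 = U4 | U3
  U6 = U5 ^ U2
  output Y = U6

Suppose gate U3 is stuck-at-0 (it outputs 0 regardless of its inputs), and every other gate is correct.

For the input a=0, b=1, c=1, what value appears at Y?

1

Propagate with U3 forced: U0=0, U1=1, U2=1, U3=0 [stuck-at-0], U4=0, U5=0, U6=1.
So Y = 1. (Without the fault it would be 0.)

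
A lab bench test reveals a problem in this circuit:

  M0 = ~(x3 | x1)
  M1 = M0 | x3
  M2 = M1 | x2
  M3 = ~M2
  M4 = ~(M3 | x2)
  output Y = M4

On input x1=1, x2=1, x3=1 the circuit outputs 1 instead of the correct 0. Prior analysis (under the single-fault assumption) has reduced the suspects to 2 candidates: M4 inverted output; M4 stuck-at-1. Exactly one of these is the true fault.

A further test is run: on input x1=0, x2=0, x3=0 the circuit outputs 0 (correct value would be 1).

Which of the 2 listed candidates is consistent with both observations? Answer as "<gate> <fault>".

M4 inverted output

Evaluate each candidate on input x1=0, x2=0, x3=0:
  M4 inverted output: M0=1, M1=1, M2=1, M3=0, M4=0 [inverted output] → 0 — matches
  M4 stuck-at-1: M0=1, M1=1, M2=1, M3=0, M4=1 [stuck-at-1] → 1 — eliminated
Only M4 inverted output reproduces the observed 0.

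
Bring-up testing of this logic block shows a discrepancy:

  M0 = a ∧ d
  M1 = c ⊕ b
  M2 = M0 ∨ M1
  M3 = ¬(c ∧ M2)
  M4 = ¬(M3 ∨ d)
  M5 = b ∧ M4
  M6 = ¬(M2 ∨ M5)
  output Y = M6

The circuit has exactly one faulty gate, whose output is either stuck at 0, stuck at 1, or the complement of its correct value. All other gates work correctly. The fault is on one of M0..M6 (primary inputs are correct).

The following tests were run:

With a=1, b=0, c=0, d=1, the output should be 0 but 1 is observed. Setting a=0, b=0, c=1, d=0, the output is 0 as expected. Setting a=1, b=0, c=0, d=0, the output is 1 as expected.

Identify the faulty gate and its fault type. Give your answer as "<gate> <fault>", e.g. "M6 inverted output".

Fault-free values for test 1 (a=1, b=0, c=0, d=1): M0=1, M1=0, M2=1, M3=1, M4=0, M5=0, M6=0, giving Y=0. Observed 1.
Test 1: faults giving observed 1 are {M0 stuck-at-0, M0 inverted output, M2 stuck-at-0, M2 inverted output, M6 stuck-at-1, M6 inverted output}.
Test 2 (a=0, b=0, c=1, d=0): fault-free M0=0, M1=1, M2=1, M3=0, M4=1, M5=0, M6=0 → 0; observed 0. Eliminates M2 stuck-at-0, M2 inverted output, M6 stuck-at-1, M6 inverted output.
Test 3 (a=1, b=0, c=0, d=0): fault-free M0=0, M1=0, M2=0, M3=1, M4=0, M5=0, M6=1 → 1; observed 1. Eliminates M0 inverted output.
Only M0 stuck-at-0 is consistent with every test.

M0 stuck-at-0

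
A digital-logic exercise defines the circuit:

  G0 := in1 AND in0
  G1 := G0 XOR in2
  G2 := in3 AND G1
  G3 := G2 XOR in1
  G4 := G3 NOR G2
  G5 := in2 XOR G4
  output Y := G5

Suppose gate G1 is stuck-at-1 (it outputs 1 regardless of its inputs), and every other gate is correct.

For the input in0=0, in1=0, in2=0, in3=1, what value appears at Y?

Propagate with G1 forced: G0=0, G1=1 [stuck-at-1], G2=1, G3=1, G4=0, G5=0.
So Y = 0. (Without the fault it would be 1.)

0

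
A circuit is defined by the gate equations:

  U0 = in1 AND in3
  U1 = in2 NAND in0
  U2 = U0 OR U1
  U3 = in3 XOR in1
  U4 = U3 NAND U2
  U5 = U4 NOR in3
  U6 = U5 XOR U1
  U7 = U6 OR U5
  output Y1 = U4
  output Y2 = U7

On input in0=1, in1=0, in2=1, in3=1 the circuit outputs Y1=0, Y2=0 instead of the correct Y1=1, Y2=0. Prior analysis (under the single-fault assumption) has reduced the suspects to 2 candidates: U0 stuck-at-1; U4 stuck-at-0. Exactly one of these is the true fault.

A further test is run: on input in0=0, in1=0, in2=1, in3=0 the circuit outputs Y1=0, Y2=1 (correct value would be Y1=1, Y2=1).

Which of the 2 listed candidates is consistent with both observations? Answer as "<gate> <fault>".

Evaluate each candidate on input in0=0, in1=0, in2=1, in3=0:
  U0 stuck-at-1: U0=1 [stuck-at-1], U1=1, U2=1, U3=0, U4=1, U5=0, U6=1, U7=1 → Y1=1, Y2=1 — eliminated
  U4 stuck-at-0: U0=0, U1=1, U2=1, U3=0, U4=0 [stuck-at-0], U5=1, U6=0, U7=1 → Y1=0, Y2=1 — matches
Only U4 stuck-at-0 reproduces the observed Y1=0, Y2=1.

U4 stuck-at-0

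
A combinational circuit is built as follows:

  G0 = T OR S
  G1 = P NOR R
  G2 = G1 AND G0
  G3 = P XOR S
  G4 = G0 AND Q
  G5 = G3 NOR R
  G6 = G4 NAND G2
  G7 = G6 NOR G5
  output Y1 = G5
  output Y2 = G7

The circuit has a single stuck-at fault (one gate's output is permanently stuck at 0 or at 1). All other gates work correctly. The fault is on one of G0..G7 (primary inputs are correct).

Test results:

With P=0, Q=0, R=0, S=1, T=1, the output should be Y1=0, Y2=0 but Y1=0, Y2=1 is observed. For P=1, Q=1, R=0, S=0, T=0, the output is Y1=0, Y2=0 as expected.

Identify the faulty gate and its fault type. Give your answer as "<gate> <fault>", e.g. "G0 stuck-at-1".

Fault-free values for test 1 (P=0, Q=0, R=0, S=1, T=1): G0=1, G1=1, G2=1, G3=1, G4=0, G5=0, G6=1, G7=0, giving Y1=0, Y2=0. Observed Y1=0, Y2=1.
Test 1: faults giving observed Y1=0, Y2=1 are {G4 stuck-at-1, G6 stuck-at-0, G7 stuck-at-1}.
Test 2 (P=1, Q=1, R=0, S=0, T=0): fault-free G0=0, G1=0, G2=0, G3=1, G4=0, G5=0, G6=1, G7=0 → Y1=0, Y2=0; observed Y1=0, Y2=0. Eliminates G6 stuck-at-0, G7 stuck-at-1.
Only G4 stuck-at-1 is consistent with every test.

G4 stuck-at-1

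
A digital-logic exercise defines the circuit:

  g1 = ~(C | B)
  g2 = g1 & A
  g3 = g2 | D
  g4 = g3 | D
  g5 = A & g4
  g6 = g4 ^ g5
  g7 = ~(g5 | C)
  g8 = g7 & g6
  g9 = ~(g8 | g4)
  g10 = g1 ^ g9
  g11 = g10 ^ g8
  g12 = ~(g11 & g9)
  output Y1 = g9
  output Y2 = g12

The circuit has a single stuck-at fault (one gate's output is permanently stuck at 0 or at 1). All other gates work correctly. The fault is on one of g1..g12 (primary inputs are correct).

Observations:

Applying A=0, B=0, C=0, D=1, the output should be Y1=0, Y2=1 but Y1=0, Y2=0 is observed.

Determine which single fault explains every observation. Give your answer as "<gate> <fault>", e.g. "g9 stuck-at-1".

g12 stuck-at-0

Fault-free values for test 1 (A=0, B=0, C=0, D=1): g1=1, g2=0, g3=1, g4=1, g5=0, g6=1, g7=1, g8=1, g9=0, g10=1, g11=0, g12=1, giving Y1=0, Y2=1. Observed Y1=0, Y2=0.
Test 1: faults giving observed Y1=0, Y2=0 are {g12 stuck-at-0}.
Only g12 stuck-at-0 is consistent with every test.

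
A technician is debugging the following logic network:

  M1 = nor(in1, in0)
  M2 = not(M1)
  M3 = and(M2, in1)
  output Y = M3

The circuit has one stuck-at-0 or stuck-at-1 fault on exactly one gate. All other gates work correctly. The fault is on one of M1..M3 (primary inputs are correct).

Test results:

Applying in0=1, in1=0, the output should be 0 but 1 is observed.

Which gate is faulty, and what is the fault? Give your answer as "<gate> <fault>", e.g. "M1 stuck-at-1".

Fault-free values for test 1 (in0=1, in1=0): M1=0, M2=1, M3=0, giving Y=0. Observed 1.
Test 1: faults giving observed 1 are {M3 stuck-at-1}.
Only M3 stuck-at-1 is consistent with every test.

M3 stuck-at-1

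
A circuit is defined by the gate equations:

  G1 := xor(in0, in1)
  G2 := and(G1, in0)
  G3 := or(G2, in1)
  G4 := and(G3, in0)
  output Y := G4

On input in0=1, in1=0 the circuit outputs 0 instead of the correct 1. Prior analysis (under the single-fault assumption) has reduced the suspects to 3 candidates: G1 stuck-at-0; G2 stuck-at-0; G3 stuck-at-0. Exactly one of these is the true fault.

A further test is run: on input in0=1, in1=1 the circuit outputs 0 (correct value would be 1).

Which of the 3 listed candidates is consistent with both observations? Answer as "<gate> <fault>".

G3 stuck-at-0

Evaluate each candidate on input in0=1, in1=1:
  G1 stuck-at-0: G1=0 [stuck-at-0], G2=0, G3=1, G4=1 → 1 — eliminated
  G2 stuck-at-0: G1=0, G2=0 [stuck-at-0], G3=1, G4=1 → 1 — eliminated
  G3 stuck-at-0: G1=0, G2=0, G3=0 [stuck-at-0], G4=0 → 0 — matches
Only G3 stuck-at-0 reproduces the observed 0.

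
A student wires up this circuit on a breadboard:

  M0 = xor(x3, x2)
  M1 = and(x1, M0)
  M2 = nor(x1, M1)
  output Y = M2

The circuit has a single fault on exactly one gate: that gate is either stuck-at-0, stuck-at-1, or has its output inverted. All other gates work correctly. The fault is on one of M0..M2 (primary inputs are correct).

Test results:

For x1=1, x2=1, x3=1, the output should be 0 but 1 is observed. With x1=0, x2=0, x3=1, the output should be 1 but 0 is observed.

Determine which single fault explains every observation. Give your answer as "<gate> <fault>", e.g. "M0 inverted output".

M2 inverted output

Fault-free values for test 1 (x1=1, x2=1, x3=1): M0=0, M1=0, M2=0, giving Y=0. Observed 1.
Test 1: faults giving observed 1 are {M2 stuck-at-1, M2 inverted output}.
Test 2 (x1=0, x2=0, x3=1): fault-free M0=1, M1=0, M2=1 → 1; observed 0. Eliminates M2 stuck-at-1.
Only M2 inverted output is consistent with every test.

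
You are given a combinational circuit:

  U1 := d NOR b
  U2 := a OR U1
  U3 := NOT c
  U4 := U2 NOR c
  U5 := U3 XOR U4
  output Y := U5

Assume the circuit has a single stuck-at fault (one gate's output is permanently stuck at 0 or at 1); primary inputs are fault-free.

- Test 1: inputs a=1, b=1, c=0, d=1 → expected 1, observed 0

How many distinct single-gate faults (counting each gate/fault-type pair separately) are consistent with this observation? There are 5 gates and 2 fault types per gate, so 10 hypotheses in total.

4

Fault-free: U1=0, U2=1, U3=1, U4=0, U5=1 → 1. Observed 0.
  U1 stuck-at-0: output 1 ✗
  U1 stuck-at-1: output 1 ✗
  U2 stuck-at-0: output 0 ✓
  U2 stuck-at-1: output 1 ✗
  U3 stuck-at-0: output 0 ✓
  U3 stuck-at-1: output 1 ✗
  U4 stuck-at-0: output 1 ✗
  U4 stuck-at-1: output 0 ✓
  U5 stuck-at-0: output 0 ✓
  U5 stuck-at-1: output 1 ✗
Consistent faults: {U2 stuck-at-0, U3 stuck-at-0, U4 stuck-at-1, U5 stuck-at-0} — 4 in all.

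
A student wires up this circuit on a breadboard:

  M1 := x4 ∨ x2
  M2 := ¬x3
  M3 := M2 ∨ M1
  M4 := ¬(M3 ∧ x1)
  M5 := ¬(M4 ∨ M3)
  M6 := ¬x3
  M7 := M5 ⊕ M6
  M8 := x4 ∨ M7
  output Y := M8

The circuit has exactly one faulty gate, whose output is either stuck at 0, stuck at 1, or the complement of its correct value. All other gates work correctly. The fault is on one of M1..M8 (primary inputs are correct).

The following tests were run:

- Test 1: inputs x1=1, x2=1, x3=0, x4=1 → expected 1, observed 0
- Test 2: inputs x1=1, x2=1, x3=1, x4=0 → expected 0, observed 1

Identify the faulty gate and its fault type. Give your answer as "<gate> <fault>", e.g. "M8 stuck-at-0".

M8 inverted output

Fault-free values for test 1 (x1=1, x2=1, x3=0, x4=1): M1=1, M2=1, M3=1, M4=0, M5=0, M6=1, M7=1, M8=1, giving Y=1. Observed 0.
Test 1: faults giving observed 0 are {M8 stuck-at-0, M8 inverted output}.
Test 2 (x1=1, x2=1, x3=1, x4=0): fault-free M1=1, M2=0, M3=1, M4=0, M5=0, M6=0, M7=0, M8=0 → 0; observed 1. Eliminates M8 stuck-at-0.
Only M8 inverted output is consistent with every test.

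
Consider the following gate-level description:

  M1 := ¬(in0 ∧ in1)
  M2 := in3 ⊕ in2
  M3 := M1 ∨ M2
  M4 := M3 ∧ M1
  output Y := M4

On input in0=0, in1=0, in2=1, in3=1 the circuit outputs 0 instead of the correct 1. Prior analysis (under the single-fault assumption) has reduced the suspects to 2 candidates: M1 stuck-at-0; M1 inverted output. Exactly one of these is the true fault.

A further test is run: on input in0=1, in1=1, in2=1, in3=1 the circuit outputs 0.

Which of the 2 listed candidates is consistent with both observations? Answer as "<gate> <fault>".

M1 stuck-at-0

Evaluate each candidate on input in0=1, in1=1, in2=1, in3=1:
  M1 stuck-at-0: M1=0 [stuck-at-0], M2=0, M3=0, M4=0 → 0 — matches
  M1 inverted output: M1=1 [inverted output], M2=0, M3=1, M4=1 → 1 — eliminated
Only M1 stuck-at-0 reproduces the observed 0.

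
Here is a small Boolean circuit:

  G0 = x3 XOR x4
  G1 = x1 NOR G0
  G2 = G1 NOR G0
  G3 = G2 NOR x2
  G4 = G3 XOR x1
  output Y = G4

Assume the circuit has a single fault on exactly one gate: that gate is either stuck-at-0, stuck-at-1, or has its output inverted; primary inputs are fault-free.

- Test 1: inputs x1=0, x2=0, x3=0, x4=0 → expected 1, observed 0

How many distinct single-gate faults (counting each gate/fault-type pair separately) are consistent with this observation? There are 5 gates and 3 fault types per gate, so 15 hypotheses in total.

8

Fault-free: G0=0, G1=1, G2=0, G3=1, G4=1 → 1. Observed 0.
  G0: none of the 3 fault types match ✗
  G1: stuck-at-0, inverted output ✓; others ✗
  G2: stuck-at-1, inverted output ✓; others ✗
  G3: stuck-at-0, inverted output ✓; others ✗
  G4: stuck-at-0, inverted output ✓; others ✗
Consistent faults: {G1 stuck-at-0, G1 inverted output, G2 stuck-at-1, G2 inverted output, G3 stuck-at-0, G3 inverted output, G4 stuck-at-0, G4 inverted output} — 8 in all.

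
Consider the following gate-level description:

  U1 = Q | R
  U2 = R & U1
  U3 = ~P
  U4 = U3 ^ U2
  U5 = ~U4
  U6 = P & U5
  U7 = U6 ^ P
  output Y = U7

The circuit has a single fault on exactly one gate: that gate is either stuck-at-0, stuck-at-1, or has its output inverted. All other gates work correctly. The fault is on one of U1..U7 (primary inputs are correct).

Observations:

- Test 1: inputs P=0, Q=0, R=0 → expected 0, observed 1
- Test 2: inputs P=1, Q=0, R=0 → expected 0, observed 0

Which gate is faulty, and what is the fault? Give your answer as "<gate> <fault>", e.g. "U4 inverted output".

U6 stuck-at-1

Fault-free values for test 1 (P=0, Q=0, R=0): U1=0, U2=0, U3=1, U4=1, U5=0, U6=0, U7=0, giving Y=0. Observed 1.
Test 1: faults giving observed 1 are {U6 stuck-at-1, U6 inverted output, U7 stuck-at-1, U7 inverted output}.
Test 2 (P=1, Q=0, R=0): fault-free U1=0, U2=0, U3=0, U4=0, U5=1, U6=1, U7=0 → 0; observed 0. Eliminates U6 inverted output, U7 stuck-at-1, U7 inverted output.
Only U6 stuck-at-1 is consistent with every test.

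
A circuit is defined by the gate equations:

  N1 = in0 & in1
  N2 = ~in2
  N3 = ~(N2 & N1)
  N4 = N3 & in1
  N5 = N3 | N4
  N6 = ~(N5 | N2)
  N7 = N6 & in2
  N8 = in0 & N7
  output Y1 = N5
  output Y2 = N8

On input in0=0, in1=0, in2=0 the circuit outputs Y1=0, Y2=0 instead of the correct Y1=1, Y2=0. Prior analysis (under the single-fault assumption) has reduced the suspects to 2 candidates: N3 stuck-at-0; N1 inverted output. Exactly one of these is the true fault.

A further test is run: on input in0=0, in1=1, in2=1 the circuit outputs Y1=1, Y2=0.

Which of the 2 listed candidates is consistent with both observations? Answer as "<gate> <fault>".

N1 inverted output

Evaluate each candidate on input in0=0, in1=1, in2=1:
  N3 stuck-at-0: N1=0, N2=0, N3=0 [stuck-at-0], N4=0, N5=0, N6=1, N7=1, N8=0 → Y1=0, Y2=0 — eliminated
  N1 inverted output: N1=1 [inverted output], N2=0, N3=1, N4=1, N5=1, N6=0, N7=0, N8=0 → Y1=1, Y2=0 — matches
Only N1 inverted output reproduces the observed Y1=1, Y2=0.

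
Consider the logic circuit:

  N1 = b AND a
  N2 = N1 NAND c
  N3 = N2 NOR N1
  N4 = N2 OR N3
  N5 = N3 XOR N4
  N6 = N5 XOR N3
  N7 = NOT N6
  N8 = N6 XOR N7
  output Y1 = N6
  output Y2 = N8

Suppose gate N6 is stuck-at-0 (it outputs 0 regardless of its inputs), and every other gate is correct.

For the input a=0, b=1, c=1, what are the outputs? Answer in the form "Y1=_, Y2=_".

Y1=0, Y2=1

Propagate with N6 forced: N1=0, N2=1, N3=0, N4=1, N5=1, N6=0 [stuck-at-0], N7=1, N8=1.
So the outputs are Y1=0, Y2=1. (Without the fault they would be Y1=1, Y2=1.)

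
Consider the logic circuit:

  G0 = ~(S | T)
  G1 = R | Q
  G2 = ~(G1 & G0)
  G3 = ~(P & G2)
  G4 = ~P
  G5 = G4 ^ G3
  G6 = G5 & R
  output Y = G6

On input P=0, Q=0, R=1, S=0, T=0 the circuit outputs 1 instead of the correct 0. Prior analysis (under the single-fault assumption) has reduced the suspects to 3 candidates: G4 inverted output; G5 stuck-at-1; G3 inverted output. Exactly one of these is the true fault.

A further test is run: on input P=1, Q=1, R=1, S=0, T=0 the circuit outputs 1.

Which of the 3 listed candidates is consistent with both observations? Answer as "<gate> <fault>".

G5 stuck-at-1

Evaluate each candidate on input P=1, Q=1, R=1, S=0, T=0:
  G4 inverted output: G0=1, G1=1, G2=0, G3=1, G4=1 [inverted output], G5=0, G6=0 → 0 — eliminated
  G5 stuck-at-1: G0=1, G1=1, G2=0, G3=1, G4=0, G5=1 [stuck-at-1], G6=1 → 1 — matches
  G3 inverted output: G0=1, G1=1, G2=0, G3=0 [inverted output], G4=0, G5=0, G6=0 → 0 — eliminated
Only G5 stuck-at-1 reproduces the observed 1.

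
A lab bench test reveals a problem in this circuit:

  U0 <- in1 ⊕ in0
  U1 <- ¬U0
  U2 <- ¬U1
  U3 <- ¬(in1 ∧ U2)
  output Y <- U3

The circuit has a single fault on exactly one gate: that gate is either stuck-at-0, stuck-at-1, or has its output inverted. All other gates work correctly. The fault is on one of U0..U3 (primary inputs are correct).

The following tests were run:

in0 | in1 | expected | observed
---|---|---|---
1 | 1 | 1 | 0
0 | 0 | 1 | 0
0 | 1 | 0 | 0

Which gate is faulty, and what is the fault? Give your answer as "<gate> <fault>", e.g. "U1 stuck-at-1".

Fault-free values for test 1 (in0=1, in1=1): U0=0, U1=1, U2=0, U3=1, giving Y=1. Observed 0.
Test 1: faults giving observed 0 are {U0 stuck-at-1, U0 inverted output, U1 stuck-at-0, U1 inverted output, U2 stuck-at-1, U2 inverted output, U3 stuck-at-0, U3 inverted output}.
Test 2 (in0=0, in1=0): fault-free U0=0, U1=1, U2=0, U3=1 → 1; observed 0. Eliminates U0 stuck-at-1, U0 inverted output, U1 stuck-at-0, U1 inverted output, U2 stuck-at-1, U2 inverted output.
Test 3 (in0=0, in1=1): fault-free U0=1, U1=0, U2=1, U3=0 → 0; observed 0. Eliminates U3 inverted output.
Only U3 stuck-at-0 is consistent with every test.

U3 stuck-at-0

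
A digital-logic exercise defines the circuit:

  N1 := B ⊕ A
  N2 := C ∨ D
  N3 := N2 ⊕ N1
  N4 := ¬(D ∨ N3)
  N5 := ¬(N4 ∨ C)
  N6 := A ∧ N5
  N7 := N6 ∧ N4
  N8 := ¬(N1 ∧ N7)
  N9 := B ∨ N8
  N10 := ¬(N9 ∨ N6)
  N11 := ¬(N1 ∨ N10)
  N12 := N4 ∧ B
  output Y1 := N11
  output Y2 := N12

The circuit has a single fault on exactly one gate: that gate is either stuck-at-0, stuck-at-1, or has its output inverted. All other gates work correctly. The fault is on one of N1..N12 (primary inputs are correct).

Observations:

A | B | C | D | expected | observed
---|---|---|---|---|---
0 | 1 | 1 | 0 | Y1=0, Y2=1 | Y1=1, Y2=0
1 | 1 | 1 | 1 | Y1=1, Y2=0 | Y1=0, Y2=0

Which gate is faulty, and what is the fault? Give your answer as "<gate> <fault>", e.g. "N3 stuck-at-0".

Fault-free values for test 1 (A=0, B=1, C=1, D=0): N1=1, N2=1, N3=0, N4=1, N5=0, N6=0, N7=0, N8=1, N9=1, N10=0, N11=0, N12=1, giving Y1=0, Y2=1. Observed Y1=1, Y2=0.
Test 1: faults giving observed Y1=1, Y2=0 are {N1 stuck-at-0, N1 inverted output}.
Test 2 (A=1, B=1, C=1, D=1): fault-free N1=0, N2=1, N3=1, N4=0, N5=0, N6=0, N7=0, N8=1, N9=1, N10=0, N11=1, N12=0 → Y1=1, Y2=0; observed Y1=0, Y2=0. Eliminates N1 stuck-at-0.
Only N1 inverted output is consistent with every test.

N1 inverted output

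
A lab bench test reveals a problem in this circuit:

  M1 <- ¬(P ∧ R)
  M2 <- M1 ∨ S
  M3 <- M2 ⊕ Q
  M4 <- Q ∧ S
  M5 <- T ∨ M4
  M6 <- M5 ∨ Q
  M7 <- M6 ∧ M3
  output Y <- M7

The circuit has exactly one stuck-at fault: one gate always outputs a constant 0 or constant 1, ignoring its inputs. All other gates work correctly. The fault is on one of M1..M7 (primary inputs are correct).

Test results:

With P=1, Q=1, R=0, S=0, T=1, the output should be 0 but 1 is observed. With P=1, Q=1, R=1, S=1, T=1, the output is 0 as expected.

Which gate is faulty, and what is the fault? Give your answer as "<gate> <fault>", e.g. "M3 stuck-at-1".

M1 stuck-at-0

Fault-free values for test 1 (P=1, Q=1, R=0, S=0, T=1): M1=1, M2=1, M3=0, M4=0, M5=1, M6=1, M7=0, giving Y=0. Observed 1.
Test 1: faults giving observed 1 are {M1 stuck-at-0, M2 stuck-at-0, M3 stuck-at-1, M7 stuck-at-1}.
Test 2 (P=1, Q=1, R=1, S=1, T=1): fault-free M1=0, M2=1, M3=0, M4=1, M5=1, M6=1, M7=0 → 0; observed 0. Eliminates M2 stuck-at-0, M3 stuck-at-1, M7 stuck-at-1.
Only M1 stuck-at-0 is consistent with every test.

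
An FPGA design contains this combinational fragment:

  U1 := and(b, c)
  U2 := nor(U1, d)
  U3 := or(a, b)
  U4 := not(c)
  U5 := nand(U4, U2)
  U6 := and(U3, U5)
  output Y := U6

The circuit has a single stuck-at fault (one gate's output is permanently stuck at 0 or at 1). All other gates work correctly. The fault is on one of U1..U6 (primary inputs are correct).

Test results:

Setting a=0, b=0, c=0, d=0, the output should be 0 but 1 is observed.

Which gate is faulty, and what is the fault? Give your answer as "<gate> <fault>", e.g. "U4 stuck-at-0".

U6 stuck-at-1

Fault-free values for test 1 (a=0, b=0, c=0, d=0): U1=0, U2=1, U3=0, U4=1, U5=0, U6=0, giving Y=0. Observed 1.
Test 1: faults giving observed 1 are {U6 stuck-at-1}.
Only U6 stuck-at-1 is consistent with every test.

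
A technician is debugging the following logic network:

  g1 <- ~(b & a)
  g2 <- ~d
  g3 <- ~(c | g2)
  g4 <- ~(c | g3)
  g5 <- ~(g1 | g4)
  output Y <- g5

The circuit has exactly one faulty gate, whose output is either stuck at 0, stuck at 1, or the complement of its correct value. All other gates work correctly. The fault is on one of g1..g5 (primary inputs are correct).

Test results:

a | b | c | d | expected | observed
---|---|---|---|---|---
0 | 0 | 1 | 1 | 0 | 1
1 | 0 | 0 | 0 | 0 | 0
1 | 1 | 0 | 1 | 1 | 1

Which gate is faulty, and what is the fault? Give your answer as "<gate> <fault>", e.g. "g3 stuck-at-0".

g1 stuck-at-0

Fault-free values for test 1 (a=0, b=0, c=1, d=1): g1=1, g2=0, g3=0, g4=0, g5=0, giving Y=0. Observed 1.
Test 1: faults giving observed 1 are {g1 stuck-at-0, g1 inverted output, g5 stuck-at-1, g5 inverted output}.
Test 2 (a=1, b=0, c=0, d=0): fault-free g1=1, g2=1, g3=0, g4=1, g5=0 → 0; observed 0. Eliminates g5 stuck-at-1, g5 inverted output.
Test 3 (a=1, b=1, c=0, d=1): fault-free g1=0, g2=0, g3=1, g4=0, g5=1 → 1; observed 1. Eliminates g1 inverted output.
Only g1 stuck-at-0 is consistent with every test.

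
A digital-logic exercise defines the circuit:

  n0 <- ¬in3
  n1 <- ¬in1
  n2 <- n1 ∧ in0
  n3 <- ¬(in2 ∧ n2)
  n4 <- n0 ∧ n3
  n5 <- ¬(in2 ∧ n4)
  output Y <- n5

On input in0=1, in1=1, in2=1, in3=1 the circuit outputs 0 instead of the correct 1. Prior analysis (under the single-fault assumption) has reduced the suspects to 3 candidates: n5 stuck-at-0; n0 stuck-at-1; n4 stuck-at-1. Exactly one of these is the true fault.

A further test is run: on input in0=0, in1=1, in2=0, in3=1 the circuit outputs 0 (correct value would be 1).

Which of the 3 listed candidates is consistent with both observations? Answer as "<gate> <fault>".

Evaluate each candidate on input in0=0, in1=1, in2=0, in3=1:
  n5 stuck-at-0: n0=0, n1=0, n2=0, n3=1, n4=0, n5=0 [stuck-at-0] → 0 — matches
  n0 stuck-at-1: n0=1 [stuck-at-1], n1=0, n2=0, n3=1, n4=1, n5=1 → 1 — eliminated
  n4 stuck-at-1: n0=0, n1=0, n2=0, n3=1, n4=1 [stuck-at-1], n5=1 → 1 — eliminated
Only n5 stuck-at-0 reproduces the observed 0.

n5 stuck-at-0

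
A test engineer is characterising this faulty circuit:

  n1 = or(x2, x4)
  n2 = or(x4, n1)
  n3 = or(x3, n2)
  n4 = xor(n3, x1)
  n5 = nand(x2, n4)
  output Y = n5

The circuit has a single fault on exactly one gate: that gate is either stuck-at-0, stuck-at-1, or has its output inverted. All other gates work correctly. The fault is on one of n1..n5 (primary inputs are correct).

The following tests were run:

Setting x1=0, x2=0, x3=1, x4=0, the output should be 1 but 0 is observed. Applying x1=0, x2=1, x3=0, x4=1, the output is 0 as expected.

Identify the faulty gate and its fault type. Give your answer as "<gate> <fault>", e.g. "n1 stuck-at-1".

n5 stuck-at-0

Fault-free values for test 1 (x1=0, x2=0, x3=1, x4=0): n1=0, n2=0, n3=1, n4=1, n5=1, giving Y=1. Observed 0.
Test 1: faults giving observed 0 are {n5 stuck-at-0, n5 inverted output}.
Test 2 (x1=0, x2=1, x3=0, x4=1): fault-free n1=1, n2=1, n3=1, n4=1, n5=0 → 0; observed 0. Eliminates n5 inverted output.
Only n5 stuck-at-0 is consistent with every test.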